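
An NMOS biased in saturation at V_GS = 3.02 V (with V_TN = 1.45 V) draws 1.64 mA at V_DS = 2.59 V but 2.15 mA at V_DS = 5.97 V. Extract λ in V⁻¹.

λ = 0.121 V⁻¹

With V_GS fixed, I_D ∝ (1 + λ V_DS) in saturation, so I_D2/I_D1 = (1 + λ V_DS2)/(1 + λ V_DS1).
2.15/1.64 = 1.311 = (1 + 5.97 λ)/(1 + 2.59 λ).
Solving: λ (I_D1 V_DS2 − I_D2 V_DS1) = I_D2 − I_D1, so λ = (2.15 − 1.64) / (1.64 × 5.97 − 2.15 × 2.59) = 0.51 / 4.22 = 0.121 V⁻¹.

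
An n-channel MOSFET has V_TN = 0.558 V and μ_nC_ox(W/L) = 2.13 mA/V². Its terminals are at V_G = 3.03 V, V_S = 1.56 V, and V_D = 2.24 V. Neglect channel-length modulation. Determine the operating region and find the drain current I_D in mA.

Triode; I_D = 0.828 mA

V_GS = V_G − V_S = 3.03 − 1.56 = 1.47 V; V_DS = V_D − V_S = 2.24 − 1.56 = 0.68 V.
V_ov = V_GS − V_TN = 1.47 − 0.558 = 0.912 V.
Since V_DS = 0.68 V < V_ov = 0.912 V, the device is in the triode region.
I_D = k_n [V_ov · V_DS − ½ V_DS²] = 2.13 × [0.912 × 0.68 − 0.5 × 0.68²] = 0.828 mA.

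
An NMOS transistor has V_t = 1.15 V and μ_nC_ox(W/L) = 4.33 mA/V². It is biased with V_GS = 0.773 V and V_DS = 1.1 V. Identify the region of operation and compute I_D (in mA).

V_GS = 0.773 V < V_t = 1.15 V, so the transistor is in cutoff.

Cutoff; I_D = 0 mA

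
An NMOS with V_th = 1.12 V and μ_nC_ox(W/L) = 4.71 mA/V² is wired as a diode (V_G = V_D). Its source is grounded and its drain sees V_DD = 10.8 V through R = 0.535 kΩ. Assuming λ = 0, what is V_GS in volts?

V_GS = 3.52 V

With gate tied to drain, V_GS = V_DS ≥ V_GS − V_th, so the device is in saturation.
KCL at the drain: ½ k_n (V_GS − V_th)² = (V_DD − V_GS)/R.
Let x = V_GS − 1.12. Then 1.26 x² + x − 9.68 = 0, giving x = 2.4 V (positive root), so V_GS = 3.52 V.
I_D = (V_DD − V_GS)/R = (10.8 − 3.52) / 0.535 = 13.6 mA.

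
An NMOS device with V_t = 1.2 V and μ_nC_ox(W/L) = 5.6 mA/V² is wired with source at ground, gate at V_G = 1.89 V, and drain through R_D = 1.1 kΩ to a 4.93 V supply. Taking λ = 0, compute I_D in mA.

V_GS = V_G = 1.89 V, so V_ov = 1.89 − 1.2 = 0.69 V.
Assume saturation: I_D = ½ k_n V_ov² = 0.5 × 5.6 × 0.69² = 1.33 mA, giving V_DS = V_DD − I_D R_D = 4.93 − 1.33 × 1.1 = 3.46 V.
V_DS = 3.46 V ≥ V_ov = 0.69 V, confirming saturation.

I_D = 1.33 mA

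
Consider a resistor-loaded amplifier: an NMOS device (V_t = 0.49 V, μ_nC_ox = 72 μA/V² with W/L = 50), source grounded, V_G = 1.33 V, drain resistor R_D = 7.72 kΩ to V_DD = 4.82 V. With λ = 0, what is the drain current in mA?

I_D = 0.595 mA

V_GS = V_G = 1.33 V, so V_ov = 1.33 − 0.49 = 0.84 V.
k_n = μ_nC_ox · (W/L) = 3.6 mA/V².
Assume saturation: I_D = ½ k_n V_ov² = 0.5 × 3.6 × 0.84² = 1.27 mA, giving V_DS = V_DD − I_D R_D = 4.82 − 1.27 × 7.72 = -4.99 V.
But -4.99 V < V_ov = 0.84 V, so the device is actually in triode.
In triode I_D = k_n[V_ov V_DS − ½ V_DS²] and I_D = (V_DD − V_DS)/R_D. Equating: 13.9 V_DS² − 24.35 V_DS + 4.82 = 0, giving V_DS = 0.228 V (the root below V_ov).
I_D = (4.82 − 0.228) / 7.72 = 0.595 mA.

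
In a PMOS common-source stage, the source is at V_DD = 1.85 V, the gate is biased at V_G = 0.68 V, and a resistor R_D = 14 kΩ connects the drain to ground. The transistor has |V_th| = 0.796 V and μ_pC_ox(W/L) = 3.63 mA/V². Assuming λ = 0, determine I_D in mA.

V_SG = V_DD − V_G = 1.85 − 0.68 = 1.17 V, so V_ov = 1.17 − 0.796 = 0.374 V.
Assume saturation: I_D = ½ k_p V_ov² = 0.5 × 3.63 × 0.374² = 0.254 mA, giving V_SD = V_DD − I_D R_D = 1.85 − 0.254 × 14 = -1.7 V.
But -1.7 V < V_ov = 0.374 V, so the device is actually in triode.
In triode I_D = k_p[V_ov V_SD − ½ V_SD²] and I_D = (V_DD − V_SD)/R_D. Equating: 25.4 V_SD² − 20.01 V_SD + 1.85 = 0, giving V_SD = 0.107 V (the root below V_ov).
I_D = (1.85 − 0.107) / 14 = 0.124 mA.

I_D = 0.124 mA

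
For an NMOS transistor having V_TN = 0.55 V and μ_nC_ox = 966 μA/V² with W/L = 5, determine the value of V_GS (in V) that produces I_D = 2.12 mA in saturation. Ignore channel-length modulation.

k_n = μ_nC_ox · (W/L) = 4.83 mA/V².
In saturation I_D = ½ k_n (V_GS − V_TN)², so V_GS − V_TN = √(2 I_D / k_n) = √(2 × 2.12 / 4.83) = 0.937 V.
V_GS = 0.55 + 0.937 = 1.49 V.

V_GS = 1.49 V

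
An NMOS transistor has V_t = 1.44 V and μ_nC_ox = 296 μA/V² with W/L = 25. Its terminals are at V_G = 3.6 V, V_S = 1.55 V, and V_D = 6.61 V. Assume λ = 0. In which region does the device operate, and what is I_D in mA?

Saturation; I_D = 1.38 mA

V_GS = V_G − V_S = 3.6 − 1.55 = 2.05 V; V_DS = V_D − V_S = 6.61 − 1.55 = 5.06 V.
k_n = μ_nC_ox · (W/L) = 7.4 mA/V².
V_ov = V_GS − V_t = 2.05 − 1.44 = 0.61 V.
Since V_DS = 5.06 V ≥ V_ov = 0.61 V, the device is in saturation.
I_D = ½ k_n V_ov² = 0.5 × 7.4 × 0.61² = 1.38 mA.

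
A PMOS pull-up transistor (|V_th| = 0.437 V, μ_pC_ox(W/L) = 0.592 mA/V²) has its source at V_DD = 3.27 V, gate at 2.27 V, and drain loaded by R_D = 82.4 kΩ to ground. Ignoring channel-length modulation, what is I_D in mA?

V_SG = V_DD − V_G = 3.27 − 2.27 = 1 V, so V_ov = 1 − 0.437 = 0.563 V.
Assume saturation: I_D = ½ k_p V_ov² = 0.5 × 0.592 × 0.563² = 0.0938 mA, giving V_SD = V_DD − I_D R_D = 3.27 − 0.0938 × 82.4 = -4.46 V.
But -4.46 V < V_ov = 0.563 V, so the device is actually in triode.
In triode I_D = k_p[V_ov V_SD − ½ V_SD²] and I_D = (V_DD − V_SD)/R_D. Equating: 24.4 V_SD² − 28.46 V_SD + 3.27 = 0, giving V_SD = 0.129 V (the root below V_ov).
I_D = (3.27 − 0.129) / 82.4 = 0.0381 mA.

I_D = 0.0381 mA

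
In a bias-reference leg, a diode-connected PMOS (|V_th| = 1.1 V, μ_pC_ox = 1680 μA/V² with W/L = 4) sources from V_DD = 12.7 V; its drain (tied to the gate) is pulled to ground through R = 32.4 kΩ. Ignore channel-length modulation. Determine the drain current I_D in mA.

With gate tied to drain, V_SG = V_SD ≥ V_SG − |V_th|, so the device is in saturation.
k_p = μ_pC_ox · (W/L) = 6.72 mA/V².
KCL at the drain: ½ k_p (V_SG − |V_th|)² = (V_DD − V_SG)/R.
Let x = V_SG − 1.1. Then 109 x² + x − 11.6 = 0, giving x = 0.322 V (positive root), so V_SG = 1.42 V.
I_D = (V_DD − V_SG)/R = (12.7 − 1.42) / 32.4 = 0.348 mA.

I_D = 0.348 mA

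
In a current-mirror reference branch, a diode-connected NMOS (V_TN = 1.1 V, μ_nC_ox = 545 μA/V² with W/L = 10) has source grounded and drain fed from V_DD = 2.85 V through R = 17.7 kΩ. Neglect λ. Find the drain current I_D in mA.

I_D = 0.0887 mA

With gate tied to drain, V_GS = V_DS ≥ V_GS − V_TN, so the device is in saturation.
k_n = μ_nC_ox · (W/L) = 5.45 mA/V².
KCL at the drain: ½ k_n (V_GS − V_TN)² = (V_DD − V_GS)/R.
Let x = V_GS − 1.1. Then 48.2 x² + x − 1.75 = 0, giving x = 0.18 V (positive root), so V_GS = 1.28 V.
I_D = (V_DD − V_GS)/R = (2.85 − 1.28) / 17.7 = 0.0887 mA.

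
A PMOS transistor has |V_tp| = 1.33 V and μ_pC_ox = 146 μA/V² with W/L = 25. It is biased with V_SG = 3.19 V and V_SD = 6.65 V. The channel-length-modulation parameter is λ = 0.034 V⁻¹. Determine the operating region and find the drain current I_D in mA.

Saturation; I_D = 7.74 mA

k_p = μ_pC_ox · (W/L) = 3.65 mA/V².
V_ov = V_SG − |V_tp| = 3.19 − 1.33 = 1.86 V.
Since V_SD = 6.65 V ≥ V_ov = 1.86 V, the device is in saturation.
I_D = ½ k_p V_ov² (1 + λ V_SD) = 0.5 × 3.65 × 1.86² × (1 + 0.034 × 6.65) = 7.74 mA.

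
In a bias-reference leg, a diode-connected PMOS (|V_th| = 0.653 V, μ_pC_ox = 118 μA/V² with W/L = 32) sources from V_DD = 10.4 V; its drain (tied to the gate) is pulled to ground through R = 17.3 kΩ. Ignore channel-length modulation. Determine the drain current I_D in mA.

I_D = 0.533 mA

With gate tied to drain, V_SG = V_SD ≥ V_SG − |V_th|, so the device is in saturation.
k_p = μ_pC_ox · (W/L) = 3.776 mA/V².
KCL at the drain: ½ k_p (V_SG − |V_th|)² = (V_DD − V_SG)/R.
Let x = V_SG − 0.653. Then 32.7 x² + x − 9.747 = 0, giving x = 0.531 V (positive root), so V_SG = 1.18 V.
I_D = (V_DD − V_SG)/R = (10.4 − 1.18) / 17.3 = 0.533 mA.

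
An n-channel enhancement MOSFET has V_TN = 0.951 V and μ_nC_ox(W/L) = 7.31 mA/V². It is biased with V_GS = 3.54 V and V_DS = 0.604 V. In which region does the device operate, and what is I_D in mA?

Triode; I_D = 10.1 mA

V_ov = V_GS − V_TN = 3.54 − 0.951 = 2.59 V.
Since V_DS = 0.604 V < V_ov = 2.59 V, the device is in the triode region.
I_D = k_n [V_ov · V_DS − ½ V_DS²] = 7.31 × [2.59 × 0.604 − 0.5 × 0.604²] = 10.1 mA.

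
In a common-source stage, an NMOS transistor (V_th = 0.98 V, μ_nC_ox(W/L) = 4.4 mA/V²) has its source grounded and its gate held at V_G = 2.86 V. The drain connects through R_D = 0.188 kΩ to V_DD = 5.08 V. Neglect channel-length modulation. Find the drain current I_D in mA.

V_GS = V_G = 2.86 V, so V_ov = 2.86 − 0.98 = 1.88 V.
Assume saturation: I_D = ½ k_n V_ov² = 0.5 × 4.4 × 1.88² = 7.78 mA, giving V_DS = V_DD − I_D R_D = 5.08 − 7.78 × 0.188 = 3.62 V.
V_DS = 3.62 V ≥ V_ov = 1.88 V, confirming saturation.

I_D = 7.78 mA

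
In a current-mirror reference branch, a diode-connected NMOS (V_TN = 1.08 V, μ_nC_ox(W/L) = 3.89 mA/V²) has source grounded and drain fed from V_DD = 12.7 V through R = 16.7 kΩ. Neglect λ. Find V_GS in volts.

V_GS = 1.66 V

With gate tied to drain, V_GS = V_DS ≥ V_GS − V_TN, so the device is in saturation.
KCL at the drain: ½ k_n (V_GS − V_TN)² = (V_DD − V_GS)/R.
Let x = V_GS − 1.08. Then 32.5 x² + x − 11.62 = 0, giving x = 0.583 V (positive root), so V_GS = 1.66 V.
I_D = (V_DD − V_GS)/R = (12.7 − 1.66) / 16.7 = 0.661 mA.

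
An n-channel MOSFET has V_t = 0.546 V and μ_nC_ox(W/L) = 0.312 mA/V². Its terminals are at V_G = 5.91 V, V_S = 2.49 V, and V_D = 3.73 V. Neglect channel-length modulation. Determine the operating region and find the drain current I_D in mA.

Triode; I_D = 0.872 mA

V_GS = V_G − V_S = 5.91 − 2.49 = 3.42 V; V_DS = V_D − V_S = 3.73 − 2.49 = 1.24 V.
V_ov = V_GS − V_t = 3.42 − 0.546 = 2.87 V.
Since V_DS = 1.24 V < V_ov = 2.87 V, the device is in the triode region.
I_D = k_n [V_ov · V_DS − ½ V_DS²] = 0.312 × [2.87 × 1.24 − 0.5 × 1.24²] = 0.872 mA.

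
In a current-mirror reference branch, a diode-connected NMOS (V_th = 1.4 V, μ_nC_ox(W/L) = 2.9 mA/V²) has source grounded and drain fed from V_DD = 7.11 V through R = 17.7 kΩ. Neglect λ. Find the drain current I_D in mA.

With gate tied to drain, V_GS = V_DS ≥ V_GS − V_th, so the device is in saturation.
KCL at the drain: ½ k_n (V_GS − V_th)² = (V_DD − V_GS)/R.
Let x = V_GS − 1.4. Then 25.7 x² + x − 5.71 = 0, giving x = 0.453 V (positive root), so V_GS = 1.85 V.
I_D = (V_DD − V_GS)/R = (7.11 − 1.85) / 17.7 = 0.297 mA.

I_D = 0.297 mA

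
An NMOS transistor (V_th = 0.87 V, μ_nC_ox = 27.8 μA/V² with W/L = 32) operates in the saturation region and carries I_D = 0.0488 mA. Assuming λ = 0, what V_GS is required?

k_n = μ_nC_ox · (W/L) = 0.8896 mA/V².
In saturation I_D = ½ k_n (V_GS − V_th)², so V_GS − V_th = √(2 I_D / k_n) = √(2 × 0.0488 / 0.8896) = 0.331 V.
V_GS = 0.87 + 0.331 = 1.2 V.

V_GS = 1.20 V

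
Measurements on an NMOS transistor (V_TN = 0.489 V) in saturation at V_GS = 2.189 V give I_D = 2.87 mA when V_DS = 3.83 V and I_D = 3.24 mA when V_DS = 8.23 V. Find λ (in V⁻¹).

λ = 0.0330 V⁻¹

With V_GS fixed, I_D ∝ (1 + λ V_DS) in saturation, so I_D2/I_D1 = (1 + λ V_DS2)/(1 + λ V_DS1).
3.24/2.87 = 1.129 = (1 + 8.23 λ)/(1 + 3.83 λ).
Solving: λ (I_D1 V_DS2 − I_D2 V_DS1) = I_D2 − I_D1, so λ = (3.24 − 2.87) / (2.87 × 8.23 − 3.24 × 3.83) = 0.37 / 11.2 = 0.033 V⁻¹.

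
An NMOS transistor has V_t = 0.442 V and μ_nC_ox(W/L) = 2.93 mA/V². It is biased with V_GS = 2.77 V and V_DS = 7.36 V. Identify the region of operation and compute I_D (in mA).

V_ov = V_GS − V_t = 2.77 − 0.442 = 2.33 V.
Since V_DS = 7.36 V ≥ V_ov = 2.33 V, the device is in saturation.
I_D = ½ k_n V_ov² = 0.5 × 2.93 × 2.33² = 7.94 mA.

Saturation; I_D = 7.94 mA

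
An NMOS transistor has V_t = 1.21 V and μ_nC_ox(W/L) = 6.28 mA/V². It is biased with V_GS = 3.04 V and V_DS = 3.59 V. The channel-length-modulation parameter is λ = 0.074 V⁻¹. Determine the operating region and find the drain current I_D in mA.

V_ov = V_GS − V_t = 3.04 − 1.21 = 1.83 V.
Since V_DS = 3.59 V ≥ V_ov = 1.83 V, the device is in saturation.
I_D = ½ k_n V_ov² (1 + λ V_DS) = 0.5 × 6.28 × 1.83² × (1 + 0.074 × 3.59) = 13.3 mA.

Saturation; I_D = 13.3 mA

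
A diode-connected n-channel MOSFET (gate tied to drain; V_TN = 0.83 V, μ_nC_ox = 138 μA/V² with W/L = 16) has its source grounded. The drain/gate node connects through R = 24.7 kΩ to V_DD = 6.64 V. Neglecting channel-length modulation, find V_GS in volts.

With gate tied to drain, V_GS = V_DS ≥ V_GS − V_TN, so the device is in saturation.
k_n = μ_nC_ox · (W/L) = 2.208 mA/V².
KCL at the drain: ½ k_n (V_GS − V_TN)² = (V_DD − V_GS)/R.
Let x = V_GS − 0.83. Then 27.3 x² + x − 5.81 = 0, giving x = 0.444 V (positive root), so V_GS = 1.27 V.
I_D = (V_DD − V_GS)/R = (6.64 − 1.27) / 24.7 = 0.217 mA.

V_GS = 1.27 V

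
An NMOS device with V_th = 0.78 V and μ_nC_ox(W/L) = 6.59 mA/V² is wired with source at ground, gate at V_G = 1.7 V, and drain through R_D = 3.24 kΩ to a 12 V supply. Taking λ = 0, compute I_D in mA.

I_D = 2.79 mA

V_GS = V_G = 1.7 V, so V_ov = 1.7 − 0.78 = 0.92 V.
Assume saturation: I_D = ½ k_n V_ov² = 0.5 × 6.59 × 0.92² = 2.79 mA, giving V_DS = V_DD − I_D R_D = 12 − 2.79 × 3.24 = 2.96 V.
V_DS = 2.96 V ≥ V_ov = 0.92 V, confirming saturation.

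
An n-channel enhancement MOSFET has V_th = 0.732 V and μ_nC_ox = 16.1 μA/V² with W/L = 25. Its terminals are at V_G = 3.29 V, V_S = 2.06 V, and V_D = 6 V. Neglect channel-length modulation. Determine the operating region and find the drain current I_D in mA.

Saturation; I_D = 0.0499 mA

V_GS = V_G − V_S = 3.29 − 2.06 = 1.23 V; V_DS = V_D − V_S = 6 − 2.06 = 3.94 V.
k_n = μ_nC_ox · (W/L) = 0.4025 mA/V².
V_ov = V_GS − V_th = 1.23 − 0.732 = 0.498 V.
Since V_DS = 3.94 V ≥ V_ov = 0.498 V, the device is in saturation.
I_D = ½ k_n V_ov² = 0.5 × 0.4025 × 0.498² = 0.0499 mA.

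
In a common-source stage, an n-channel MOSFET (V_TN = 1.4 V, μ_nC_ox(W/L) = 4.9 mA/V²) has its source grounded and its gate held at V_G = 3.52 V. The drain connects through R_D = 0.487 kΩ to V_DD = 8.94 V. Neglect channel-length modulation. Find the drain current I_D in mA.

I_D = 11.0 mA

V_GS = V_G = 3.52 V, so V_ov = 3.52 − 1.4 = 2.12 V.
Assume saturation: I_D = ½ k_n V_ov² = 0.5 × 4.9 × 2.12² = 11 mA, giving V_DS = V_DD − I_D R_D = 8.94 − 11 × 0.487 = 3.58 V.
V_DS = 3.58 V ≥ V_ov = 2.12 V, confirming saturation.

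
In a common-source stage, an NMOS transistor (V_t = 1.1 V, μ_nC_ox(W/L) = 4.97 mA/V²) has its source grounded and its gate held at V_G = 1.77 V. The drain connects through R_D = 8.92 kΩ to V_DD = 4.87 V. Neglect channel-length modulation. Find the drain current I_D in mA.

V_GS = V_G = 1.77 V, so V_ov = 1.77 − 1.1 = 0.67 V.
Assume saturation: I_D = ½ k_n V_ov² = 0.5 × 4.97 × 0.67² = 1.12 mA, giving V_DS = V_DD − I_D R_D = 4.87 − 1.12 × 8.92 = -5.08 V.
But -5.08 V < V_ov = 0.67 V, so the device is actually in triode.
In triode I_D = k_n[V_ov V_DS − ½ V_DS²] and I_D = (V_DD − V_DS)/R_D. Equating: 22.2 V_DS² − 30.7 V_DS + 4.87 = 0, giving V_DS = 0.183 V (the root below V_ov).
I_D = (4.87 − 0.183) / 8.92 = 0.525 mA.

I_D = 0.525 mA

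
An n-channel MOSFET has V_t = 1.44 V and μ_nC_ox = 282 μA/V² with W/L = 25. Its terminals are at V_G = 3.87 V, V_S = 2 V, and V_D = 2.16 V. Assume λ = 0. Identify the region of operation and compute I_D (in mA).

V_GS = V_G − V_S = 3.87 − 2 = 1.87 V; V_DS = V_D − V_S = 2.16 − 2 = 0.16 V.
k_n = μ_nC_ox · (W/L) = 7.05 mA/V².
V_ov = V_GS − V_t = 1.87 − 1.44 = 0.43 V.
Since V_DS = 0.16 V < V_ov = 0.43 V, the device is in the triode region.
I_D = k_n [V_ov · V_DS − ½ V_DS²] = 7.05 × [0.43 × 0.16 − 0.5 × 0.16²] = 0.395 mA.

Triode; I_D = 0.395 mA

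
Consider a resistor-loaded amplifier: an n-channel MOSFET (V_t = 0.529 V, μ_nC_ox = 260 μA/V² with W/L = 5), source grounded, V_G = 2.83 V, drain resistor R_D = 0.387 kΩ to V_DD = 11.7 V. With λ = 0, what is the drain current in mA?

V_GS = V_G = 2.83 V, so V_ov = 2.83 − 0.529 = 2.3 V.
k_n = μ_nC_ox · (W/L) = 1.3 mA/V².
Assume saturation: I_D = ½ k_n V_ov² = 0.5 × 1.3 × 2.3² = 3.44 mA, giving V_DS = V_DD − I_D R_D = 11.7 − 3.44 × 0.387 = 10.4 V.
V_DS = 10.4 V ≥ V_ov = 2.3 V, confirming saturation.

I_D = 3.44 mA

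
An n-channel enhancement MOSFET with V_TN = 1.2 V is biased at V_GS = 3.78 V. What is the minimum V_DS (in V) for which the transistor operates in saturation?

The boundary between triode and saturation is V_DS = V_GS − V_TN = V_ov.
V_ov = 3.78 − 1.2 = 2.58 V.

V_DS,sat = 2.58 V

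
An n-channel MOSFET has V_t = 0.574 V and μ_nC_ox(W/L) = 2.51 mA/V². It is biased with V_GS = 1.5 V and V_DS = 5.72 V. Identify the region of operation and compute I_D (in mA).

Saturation; I_D = 1.08 mA

V_ov = V_GS − V_t = 1.5 − 0.574 = 0.926 V.
Since V_DS = 5.72 V ≥ V_ov = 0.926 V, the device is in saturation.
I_D = ½ k_n V_ov² = 0.5 × 2.51 × 0.926² = 1.08 mA.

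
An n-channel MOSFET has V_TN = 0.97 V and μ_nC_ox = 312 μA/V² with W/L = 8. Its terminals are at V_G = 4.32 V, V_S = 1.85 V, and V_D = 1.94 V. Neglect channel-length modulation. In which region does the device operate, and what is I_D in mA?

Triode; I_D = 0.327 mA

V_GS = V_G − V_S = 4.32 − 1.85 = 2.47 V; V_DS = V_D − V_S = 1.94 − 1.85 = 0.09 V.
k_n = μ_nC_ox · (W/L) = 2.496 mA/V².
V_ov = V_GS − V_TN = 2.47 − 0.97 = 1.5 V.
Since V_DS = 0.09 V < V_ov = 1.5 V, the device is in the triode region.
I_D = k_n [V_ov · V_DS − ½ V_DS²] = 2.496 × [1.5 × 0.09 − 0.5 × 0.09²] = 0.327 mA.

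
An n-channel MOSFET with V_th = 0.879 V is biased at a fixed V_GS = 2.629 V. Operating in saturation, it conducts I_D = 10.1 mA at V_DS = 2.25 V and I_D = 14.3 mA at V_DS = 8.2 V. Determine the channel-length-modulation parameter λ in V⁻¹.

With V_GS fixed, I_D ∝ (1 + λ V_DS) in saturation, so I_D2/I_D1 = (1 + λ V_DS2)/(1 + λ V_DS1).
14.3/10.1 = 1.416 = (1 + 8.2 λ)/(1 + 2.25 λ).
Solving: λ (I_D1 V_DS2 − I_D2 V_DS1) = I_D2 − I_D1, so λ = (14.3 − 10.1) / (10.1 × 8.2 − 14.3 × 2.25) = 4.2 / 50.6 = 0.0829 V⁻¹.

λ = 0.0829 V⁻¹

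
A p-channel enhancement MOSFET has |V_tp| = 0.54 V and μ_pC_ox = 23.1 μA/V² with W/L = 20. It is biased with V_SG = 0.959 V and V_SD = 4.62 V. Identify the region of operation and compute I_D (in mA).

k_p = μ_pC_ox · (W/L) = 0.462 mA/V².
V_ov = V_SG − |V_tp| = 0.959 − 0.54 = 0.419 V.
Since V_SD = 4.62 V ≥ V_ov = 0.419 V, the device is in saturation.
I_D = ½ k_p V_ov² = 0.5 × 0.462 × 0.419² = 0.0406 mA.

Saturation; I_D = 0.0406 mA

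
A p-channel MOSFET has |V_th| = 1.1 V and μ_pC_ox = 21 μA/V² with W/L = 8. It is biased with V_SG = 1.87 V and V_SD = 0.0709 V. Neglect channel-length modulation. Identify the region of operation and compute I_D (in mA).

Triode; I_D = 0.00875 mA

k_p = μ_pC_ox · (W/L) = 0.168 mA/V².
V_ov = V_SG − |V_th| = 1.87 − 1.1 = 0.77 V.
Since V_SD = 0.0709 V < V_ov = 0.77 V, the device is in the triode region.
I_D = k_p [V_ov · V_SD − ½ V_SD²] = 0.168 × [0.77 × 0.0709 − 0.5 × 0.0709²] = 0.00875 mA.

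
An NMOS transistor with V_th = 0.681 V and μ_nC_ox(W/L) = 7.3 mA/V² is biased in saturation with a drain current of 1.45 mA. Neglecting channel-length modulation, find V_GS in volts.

In saturation I_D = ½ k_n (V_GS − V_th)², so V_GS − V_th = √(2 I_D / k_n) = √(2 × 1.45 / 7.3) = 0.63 V.
V_GS = 0.681 + 0.63 = 1.31 V.

V_GS = 1.31 V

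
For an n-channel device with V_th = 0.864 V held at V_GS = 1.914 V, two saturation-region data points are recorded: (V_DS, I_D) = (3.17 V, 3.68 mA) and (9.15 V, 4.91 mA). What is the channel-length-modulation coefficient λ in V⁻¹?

With V_GS fixed, I_D ∝ (1 + λ V_DS) in saturation, so I_D2/I_D1 = (1 + λ V_DS2)/(1 + λ V_DS1).
4.91/3.68 = 1.334 = (1 + 9.15 λ)/(1 + 3.17 λ).
Solving: λ (I_D1 V_DS2 − I_D2 V_DS1) = I_D2 − I_D1, so λ = (4.91 − 3.68) / (3.68 × 9.15 − 4.91 × 3.17) = 1.23 / 18.1 = 0.0679 V⁻¹.

λ = 0.0679 V⁻¹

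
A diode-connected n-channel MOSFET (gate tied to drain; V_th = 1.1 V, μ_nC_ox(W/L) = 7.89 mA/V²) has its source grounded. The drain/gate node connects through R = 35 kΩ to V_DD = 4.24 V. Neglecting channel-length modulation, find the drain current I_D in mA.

I_D = 0.0855 mA

With gate tied to drain, V_GS = V_DS ≥ V_GS − V_th, so the device is in saturation.
KCL at the drain: ½ k_n (V_GS − V_th)² = (V_DD − V_GS)/R.
Let x = V_GS − 1.1. Then 138 x² + x − 3.14 = 0, giving x = 0.147 V (positive root), so V_GS = 1.25 V.
I_D = (V_DD − V_GS)/R = (4.24 − 1.25) / 35 = 0.0855 mA.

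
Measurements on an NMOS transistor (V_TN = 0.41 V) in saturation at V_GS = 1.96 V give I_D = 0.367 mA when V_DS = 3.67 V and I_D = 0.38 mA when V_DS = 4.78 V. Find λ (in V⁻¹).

With V_GS fixed, I_D ∝ (1 + λ V_DS) in saturation, so I_D2/I_D1 = (1 + λ V_DS2)/(1 + λ V_DS1).
0.38/0.367 = 1.035 = (1 + 4.78 λ)/(1 + 3.67 λ).
Solving: λ (I_D1 V_DS2 − I_D2 V_DS1) = I_D2 − I_D1, so λ = (0.38 − 0.367) / (0.367 × 4.78 − 0.38 × 3.67) = 0.013 / 0.36 = 0.0361 V⁻¹.

λ = 0.0361 V⁻¹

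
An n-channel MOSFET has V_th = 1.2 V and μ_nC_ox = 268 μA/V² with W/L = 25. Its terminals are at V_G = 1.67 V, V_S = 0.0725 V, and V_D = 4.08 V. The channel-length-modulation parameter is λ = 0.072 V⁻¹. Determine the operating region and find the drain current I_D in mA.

V_GS = V_G − V_S = 1.67 − 0.0725 = 1.6 V; V_DS = V_D − V_S = 4.08 − 0.0725 = 4.01 V.
k_n = μ_nC_ox · (W/L) = 6.7 mA/V².
V_ov = V_GS − V_th = 1.6 − 1.2 = 0.397 V.
Since V_DS = 4.01 V ≥ V_ov = 0.397 V, the device is in saturation.
I_D = ½ k_n V_ov² (1 + λ V_DS) = 0.5 × 6.7 × 0.397² × (1 + 0.072 × 4.01) = 0.682 mA.

Saturation; I_D = 0.682 mA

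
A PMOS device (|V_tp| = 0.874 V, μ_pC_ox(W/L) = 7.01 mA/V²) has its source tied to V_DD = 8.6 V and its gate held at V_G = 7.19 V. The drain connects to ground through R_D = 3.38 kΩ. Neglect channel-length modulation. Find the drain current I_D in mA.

I_D = 1.01 mA

V_SG = V_DD − V_G = 8.6 − 7.19 = 1.41 V, so V_ov = 1.41 − 0.874 = 0.536 V.
Assume saturation: I_D = ½ k_p V_ov² = 0.5 × 7.01 × 0.536² = 1.01 mA, giving V_SD = V_DD − I_D R_D = 8.6 − 1.01 × 3.38 = 5.2 V.
V_SD = 5.2 V ≥ V_ov = 0.536 V, confirming saturation.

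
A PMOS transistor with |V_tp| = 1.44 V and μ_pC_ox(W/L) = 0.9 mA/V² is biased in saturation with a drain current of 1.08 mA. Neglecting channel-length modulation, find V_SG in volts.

In saturation I_D = ½ k_p (V_SG − |V_tp|)², so V_SG − |V_tp| = √(2 I_D / k_p) = √(2 × 1.08 / 0.9) = 1.55 V.
V_SG = 1.44 + 1.55 = 2.99 V.

V_SG = 2.99 V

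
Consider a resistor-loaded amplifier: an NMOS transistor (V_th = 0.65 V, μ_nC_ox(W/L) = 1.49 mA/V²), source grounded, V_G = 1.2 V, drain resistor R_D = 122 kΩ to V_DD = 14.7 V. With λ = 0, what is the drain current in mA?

I_D = 0.119 mA

V_GS = V_G = 1.2 V, so V_ov = 1.2 − 0.65 = 0.55 V.
Assume saturation: I_D = ½ k_n V_ov² = 0.5 × 1.49 × 0.55² = 0.225 mA, giving V_DS = V_DD − I_D R_D = 14.7 − 0.225 × 122 = -12.8 V.
But -12.8 V < V_ov = 0.55 V, so the device is actually in triode.
In triode I_D = k_n[V_ov V_DS − ½ V_DS²] and I_D = (V_DD − V_DS)/R_D. Equating: 90.9 V_DS² − 101 V_DS + 14.7 = 0, giving V_DS = 0.172 V (the root below V_ov).
I_D = (14.7 − 0.172) / 122 = 0.119 mA.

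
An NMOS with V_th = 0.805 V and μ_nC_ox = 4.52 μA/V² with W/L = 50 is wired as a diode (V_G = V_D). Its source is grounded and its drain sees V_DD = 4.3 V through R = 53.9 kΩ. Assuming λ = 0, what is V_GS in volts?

V_GS = 1.48 V

With gate tied to drain, V_GS = V_DS ≥ V_GS − V_th, so the device is in saturation.
k_n = μ_nC_ox · (W/L) = 0.226 mA/V².
KCL at the drain: ½ k_n (V_GS − V_th)² = (V_DD − V_GS)/R.
Let x = V_GS − 0.805. Then 6.09 x² + x − 3.495 = 0, giving x = 0.68 V (positive root), so V_GS = 1.48 V.
I_D = (V_DD − V_GS)/R = (4.3 − 1.48) / 53.9 = 0.0522 mA.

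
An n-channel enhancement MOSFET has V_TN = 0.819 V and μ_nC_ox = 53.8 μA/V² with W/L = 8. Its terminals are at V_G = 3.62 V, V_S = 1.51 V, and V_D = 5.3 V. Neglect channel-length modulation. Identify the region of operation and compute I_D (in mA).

Saturation; I_D = 0.359 mA

V_GS = V_G − V_S = 3.62 − 1.51 = 2.11 V; V_DS = V_D − V_S = 5.3 − 1.51 = 3.79 V.
k_n = μ_nC_ox · (W/L) = 0.4304 mA/V².
V_ov = V_GS − V_TN = 2.11 − 0.819 = 1.29 V.
Since V_DS = 3.79 V ≥ V_ov = 1.29 V, the device is in saturation.
I_D = ½ k_n V_ov² = 0.5 × 0.4304 × 1.29² = 0.359 mA.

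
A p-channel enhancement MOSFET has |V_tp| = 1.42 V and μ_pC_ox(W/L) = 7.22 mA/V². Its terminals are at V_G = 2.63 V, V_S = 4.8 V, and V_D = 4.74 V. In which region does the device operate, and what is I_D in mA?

V_SG = V_S − V_G = 4.8 − 2.63 = 2.17 V; V_SD = V_S − V_D = 4.8 − 4.74 = 0.06 V.
V_ov = V_SG − |V_tp| = 2.17 − 1.42 = 0.75 V.
Since V_SD = 0.06 V < V_ov = 0.75 V, the device is in the triode region.
I_D = k_p [V_ov · V_SD − ½ V_SD²] = 7.22 × [0.75 × 0.06 − 0.5 × 0.06²] = 0.312 mA.

Triode; I_D = 0.312 mA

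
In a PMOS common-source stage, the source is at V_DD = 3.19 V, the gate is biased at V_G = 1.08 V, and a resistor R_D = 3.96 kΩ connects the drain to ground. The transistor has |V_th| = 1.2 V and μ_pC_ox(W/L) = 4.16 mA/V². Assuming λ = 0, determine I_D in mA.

I_D = 0.749 mA

V_SG = V_DD − V_G = 3.19 − 1.08 = 2.11 V, so V_ov = 2.11 − 1.2 = 0.91 V.
Assume saturation: I_D = ½ k_p V_ov² = 0.5 × 4.16 × 0.91² = 1.72 mA, giving V_SD = V_DD − I_D R_D = 3.19 − 1.72 × 3.96 = -3.63 V.
But -3.63 V < V_ov = 0.91 V, so the device is actually in triode.
In triode I_D = k_p[V_ov V_SD − ½ V_SD²] and I_D = (V_DD − V_SD)/R_D. Equating: 8.24 V_SD² − 15.99 V_SD + 3.19 = 0, giving V_SD = 0.226 V (the root below V_ov).
I_D = (3.19 − 0.226) / 3.96 = 0.749 mA.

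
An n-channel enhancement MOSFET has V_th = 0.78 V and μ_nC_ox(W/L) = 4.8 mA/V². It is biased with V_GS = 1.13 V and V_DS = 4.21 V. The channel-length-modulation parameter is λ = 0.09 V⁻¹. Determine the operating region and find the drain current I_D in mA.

V_ov = V_GS − V_th = 1.13 − 0.78 = 0.35 V.
Since V_DS = 4.21 V ≥ V_ov = 0.35 V, the device is in saturation.
I_D = ½ k_n V_ov² (1 + λ V_DS) = 0.5 × 4.8 × 0.35² × (1 + 0.09 × 4.21) = 0.405 mA.

Saturation; I_D = 0.405 mA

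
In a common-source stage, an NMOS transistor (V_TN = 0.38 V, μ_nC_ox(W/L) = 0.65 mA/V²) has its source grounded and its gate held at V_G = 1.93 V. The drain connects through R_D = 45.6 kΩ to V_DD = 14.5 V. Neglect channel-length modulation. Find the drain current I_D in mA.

V_GS = V_G = 1.93 V, so V_ov = 1.93 − 0.38 = 1.55 V.
Assume saturation: I_D = ½ k_n V_ov² = 0.5 × 0.65 × 1.55² = 0.781 mA, giving V_DS = V_DD − I_D R_D = 14.5 − 0.781 × 45.6 = -21.1 V.
But -21.1 V < V_ov = 1.55 V, so the device is actually in triode.
In triode I_D = k_n[V_ov V_DS − ½ V_DS²] and I_D = (V_DD − V_DS)/R_D. Equating: 14.8 V_DS² − 46.94 V_DS + 14.5 = 0, giving V_DS = 0.347 V (the root below V_ov).
I_D = (14.5 − 0.347) / 45.6 = 0.31 mA.

I_D = 0.310 mA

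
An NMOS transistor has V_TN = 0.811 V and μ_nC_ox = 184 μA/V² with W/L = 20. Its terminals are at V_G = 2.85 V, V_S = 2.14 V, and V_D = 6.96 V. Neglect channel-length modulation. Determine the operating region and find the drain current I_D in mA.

V_GS = V_G − V_S = 2.85 − 2.14 = 0.71 V; V_DS = V_D − V_S = 6.96 − 2.14 = 4.82 V.
V_GS = 0.71 V < V_TN = 0.811 V, so the transistor is in cutoff.

Cutoff; I_D = 0 mA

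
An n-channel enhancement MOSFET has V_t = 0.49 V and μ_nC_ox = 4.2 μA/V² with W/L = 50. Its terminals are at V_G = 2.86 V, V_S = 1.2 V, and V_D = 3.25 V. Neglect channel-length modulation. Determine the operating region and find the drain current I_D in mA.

V_GS = V_G − V_S = 2.86 − 1.2 = 1.66 V; V_DS = V_D − V_S = 3.25 − 1.2 = 2.05 V.
k_n = μ_nC_ox · (W/L) = 0.21 mA/V².
V_ov = V_GS − V_t = 1.66 − 0.49 = 1.17 V.
Since V_DS = 2.05 V ≥ V_ov = 1.17 V, the device is in saturation.
I_D = ½ k_n V_ov² = 0.5 × 0.21 × 1.17² = 0.144 mA.

Saturation; I_D = 0.144 mA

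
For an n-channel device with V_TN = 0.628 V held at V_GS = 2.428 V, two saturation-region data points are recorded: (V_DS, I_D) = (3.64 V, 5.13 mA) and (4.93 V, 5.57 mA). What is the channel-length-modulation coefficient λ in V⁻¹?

With V_GS fixed, I_D ∝ (1 + λ V_DS) in saturation, so I_D2/I_D1 = (1 + λ V_DS2)/(1 + λ V_DS1).
5.57/5.13 = 1.086 = (1 + 4.93 λ)/(1 + 3.64 λ).
Solving: λ (I_D1 V_DS2 − I_D2 V_DS1) = I_D2 − I_D1, so λ = (5.57 − 5.13) / (5.13 × 4.93 − 5.57 × 3.64) = 0.44 / 5.02 = 0.0877 V⁻¹.

λ = 0.0877 V⁻¹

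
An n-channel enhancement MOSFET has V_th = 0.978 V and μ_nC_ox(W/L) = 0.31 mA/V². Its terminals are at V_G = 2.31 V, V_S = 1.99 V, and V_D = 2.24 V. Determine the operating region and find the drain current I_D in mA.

V_GS = V_G − V_S = 2.31 − 1.99 = 0.32 V; V_DS = V_D − V_S = 2.24 − 1.99 = 0.25 V.
V_GS = 0.32 V < V_th = 0.978 V, so the transistor is in cutoff.

Cutoff; I_D = 0 mA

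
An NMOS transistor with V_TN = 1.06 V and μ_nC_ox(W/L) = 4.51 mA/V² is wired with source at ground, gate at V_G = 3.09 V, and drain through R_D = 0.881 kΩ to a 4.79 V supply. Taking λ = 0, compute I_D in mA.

I_D = 4.74 mA

V_GS = V_G = 3.09 V, so V_ov = 3.09 − 1.06 = 2.03 V.
Assume saturation: I_D = ½ k_n V_ov² = 0.5 × 4.51 × 2.03² = 9.29 mA, giving V_DS = V_DD − I_D R_D = 4.79 − 9.29 × 0.881 = -3.4 V.
But -3.4 V < V_ov = 2.03 V, so the device is actually in triode.
In triode I_D = k_n[V_ov V_DS − ½ V_DS²] and I_D = (V_DD − V_DS)/R_D. Equating: 1.99 V_DS² − 9.066 V_DS + 4.79 = 0, giving V_DS = 0.61 V (the root below V_ov).
I_D = (4.79 − 0.61) / 0.881 = 4.74 mA.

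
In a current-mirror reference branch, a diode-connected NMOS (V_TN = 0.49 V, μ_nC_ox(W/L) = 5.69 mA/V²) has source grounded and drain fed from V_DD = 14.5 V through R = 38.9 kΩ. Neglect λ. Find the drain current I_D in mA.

With gate tied to drain, V_GS = V_DS ≥ V_GS − V_TN, so the device is in saturation.
KCL at the drain: ½ k_n (V_GS − V_TN)² = (V_DD − V_GS)/R.
Let x = V_GS − 0.49. Then 111 x² + x − 14.01 = 0, giving x = 0.351 V (positive root), so V_GS = 0.841 V.
I_D = (V_DD − V_GS)/R = (14.5 − 0.841) / 38.9 = 0.351 mA.

I_D = 0.351 mA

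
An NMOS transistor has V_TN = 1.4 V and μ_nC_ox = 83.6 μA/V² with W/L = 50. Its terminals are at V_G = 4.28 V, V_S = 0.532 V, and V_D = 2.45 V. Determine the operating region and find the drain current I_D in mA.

Triode; I_D = 11.1 mA

V_GS = V_G − V_S = 4.28 − 0.532 = 3.75 V; V_DS = V_D − V_S = 2.45 − 0.532 = 1.92 V.
k_n = μ_nC_ox · (W/L) = 4.18 mA/V².
V_ov = V_GS − V_TN = 3.75 − 1.4 = 2.35 V.
Since V_DS = 1.92 V < V_ov = 2.35 V, the device is in the triode region.
I_D = k_n [V_ov · V_DS − ½ V_DS²] = 4.18 × [2.35 × 1.92 − 0.5 × 1.92²] = 11.1 mA.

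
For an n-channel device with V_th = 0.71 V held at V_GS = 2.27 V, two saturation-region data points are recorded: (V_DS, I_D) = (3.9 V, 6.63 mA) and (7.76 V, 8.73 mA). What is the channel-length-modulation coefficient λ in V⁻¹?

With V_GS fixed, I_D ∝ (1 + λ V_DS) in saturation, so I_D2/I_D1 = (1 + λ V_DS2)/(1 + λ V_DS1).
8.73/6.63 = 1.317 = (1 + 7.76 λ)/(1 + 3.9 λ).
Solving: λ (I_D1 V_DS2 − I_D2 V_DS1) = I_D2 − I_D1, so λ = (8.73 − 6.63) / (6.63 × 7.76 − 8.73 × 3.9) = 2.1 / 17.4 = 0.121 V⁻¹.

λ = 0.121 V⁻¹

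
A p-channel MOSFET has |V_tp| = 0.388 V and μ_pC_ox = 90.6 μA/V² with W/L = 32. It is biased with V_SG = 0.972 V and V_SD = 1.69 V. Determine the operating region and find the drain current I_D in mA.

Saturation; I_D = 0.494 mA

k_p = μ_pC_ox · (W/L) = 2.899 mA/V².
V_ov = V_SG − |V_tp| = 0.972 − 0.388 = 0.584 V.
Since V_SD = 1.69 V ≥ V_ov = 0.584 V, the device is in saturation.
I_D = ½ k_p V_ov² = 0.5 × 2.899 × 0.584² = 0.494 mA.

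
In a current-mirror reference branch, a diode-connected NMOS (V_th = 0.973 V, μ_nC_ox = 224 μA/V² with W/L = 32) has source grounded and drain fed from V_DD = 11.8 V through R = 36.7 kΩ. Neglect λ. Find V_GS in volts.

With gate tied to drain, V_GS = V_DS ≥ V_GS − V_th, so the device is in saturation.
k_n = μ_nC_ox · (W/L) = 7.168 mA/V².
KCL at the drain: ½ k_n (V_GS − V_th)² = (V_DD − V_GS)/R.
Let x = V_GS − 0.973. Then 132 x² + x − 10.83 = 0, giving x = 0.283 V (positive root), so V_GS = 1.26 V.
I_D = (V_DD − V_GS)/R = (11.8 − 1.26) / 36.7 = 0.287 mA.

V_GS = 1.26 V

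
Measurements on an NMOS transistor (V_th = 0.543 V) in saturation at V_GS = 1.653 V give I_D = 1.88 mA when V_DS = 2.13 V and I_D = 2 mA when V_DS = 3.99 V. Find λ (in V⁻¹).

With V_GS fixed, I_D ∝ (1 + λ V_DS) in saturation, so I_D2/I_D1 = (1 + λ V_DS2)/(1 + λ V_DS1).
2/1.88 = 1.064 = (1 + 3.99 λ)/(1 + 2.13 λ).
Solving: λ (I_D1 V_DS2 − I_D2 V_DS1) = I_D2 − I_D1, so λ = (2 − 1.88) / (1.88 × 3.99 − 2 × 2.13) = 0.12 / 3.24 = 0.037 V⁻¹.

λ = 0.0370 V⁻¹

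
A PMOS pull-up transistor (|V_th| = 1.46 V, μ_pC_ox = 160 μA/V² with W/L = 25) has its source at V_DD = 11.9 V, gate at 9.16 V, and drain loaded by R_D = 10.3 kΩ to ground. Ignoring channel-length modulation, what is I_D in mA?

V_SG = V_DD − V_G = 11.9 − 9.16 = 2.74 V, so V_ov = 2.74 − 1.46 = 1.28 V.
k_p = μ_pC_ox · (W/L) = 4 mA/V².
Assume saturation: I_D = ½ k_p V_ov² = 0.5 × 4 × 1.28² = 3.28 mA, giving V_SD = V_DD − I_D R_D = 11.9 − 3.28 × 10.3 = -21.9 V.
But -21.9 V < V_ov = 1.28 V, so the device is actually in triode.
In triode I_D = k_p[V_ov V_SD − ½ V_SD²] and I_D = (V_DD − V_SD)/R_D. Equating: 20.6 V_SD² − 53.74 V_SD + 11.9 = 0, giving V_SD = 0.244 V (the root below V_ov).
I_D = (11.9 − 0.244) / 10.3 = 1.13 mA.

I_D = 1.13 mA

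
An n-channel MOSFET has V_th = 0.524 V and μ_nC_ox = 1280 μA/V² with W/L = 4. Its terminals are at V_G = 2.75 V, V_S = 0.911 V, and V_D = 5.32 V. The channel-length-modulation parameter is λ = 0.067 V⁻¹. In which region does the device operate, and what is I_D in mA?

V_GS = V_G − V_S = 2.75 − 0.911 = 1.84 V; V_DS = V_D − V_S = 5.32 − 0.911 = 4.41 V.
k_n = μ_nC_ox · (W/L) = 5.12 mA/V².
V_ov = V_GS − V_th = 1.84 − 0.524 = 1.31 V.
Since V_DS = 4.41 V ≥ V_ov = 1.31 V, the device is in saturation.
I_D = ½ k_n V_ov² (1 + λ V_DS) = 0.5 × 5.12 × 1.31² × (1 + 0.067 × 4.41) = 5.73 mA.

Saturation; I_D = 5.73 mA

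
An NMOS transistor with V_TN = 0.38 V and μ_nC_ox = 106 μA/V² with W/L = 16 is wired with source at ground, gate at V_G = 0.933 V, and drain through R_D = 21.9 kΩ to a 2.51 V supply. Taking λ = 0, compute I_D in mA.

I_D = 0.109 mA

V_GS = V_G = 0.933 V, so V_ov = 0.933 − 0.38 = 0.553 V.
k_n = μ_nC_ox · (W/L) = 1.696 mA/V².
Assume saturation: I_D = ½ k_n V_ov² = 0.5 × 1.696 × 0.553² = 0.259 mA, giving V_DS = V_DD − I_D R_D = 2.51 − 0.259 × 21.9 = -3.17 V.
But -3.17 V < V_ov = 0.553 V, so the device is actually in triode.
In triode I_D = k_n[V_ov V_DS − ½ V_DS²] and I_D = (V_DD − V_DS)/R_D. Equating: 18.6 V_DS² − 21.54 V_DS + 2.51 = 0, giving V_DS = 0.131 V (the root below V_ov).
I_D = (2.51 − 0.131) / 21.9 = 0.109 mA.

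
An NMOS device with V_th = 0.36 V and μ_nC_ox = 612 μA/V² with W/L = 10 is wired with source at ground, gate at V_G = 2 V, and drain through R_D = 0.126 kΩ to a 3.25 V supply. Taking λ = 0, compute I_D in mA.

V_GS = V_G = 2 V, so V_ov = 2 − 0.36 = 1.64 V.
k_n = μ_nC_ox · (W/L) = 6.12 mA/V².
Assume saturation: I_D = ½ k_n V_ov² = 0.5 × 6.12 × 1.64² = 8.23 mA, giving V_DS = V_DD − I_D R_D = 3.25 − 8.23 × 0.126 = 2.21 V.
V_DS = 2.21 V ≥ V_ov = 1.64 V, confirming saturation.

I_D = 8.23 mA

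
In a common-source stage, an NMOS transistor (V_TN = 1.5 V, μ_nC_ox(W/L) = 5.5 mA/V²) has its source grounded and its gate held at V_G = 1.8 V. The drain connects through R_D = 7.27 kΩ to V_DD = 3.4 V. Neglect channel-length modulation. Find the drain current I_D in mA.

V_GS = V_G = 1.8 V, so V_ov = 1.8 − 1.5 = 0.3 V.
Assume saturation: I_D = ½ k_n V_ov² = 0.5 × 5.5 × 0.3² = 0.248 mA, giving V_DS = V_DD − I_D R_D = 3.4 − 0.248 × 7.27 = 1.6 V.
V_DS = 1.6 V ≥ V_ov = 0.3 V, confirming saturation.

I_D = 0.248 mA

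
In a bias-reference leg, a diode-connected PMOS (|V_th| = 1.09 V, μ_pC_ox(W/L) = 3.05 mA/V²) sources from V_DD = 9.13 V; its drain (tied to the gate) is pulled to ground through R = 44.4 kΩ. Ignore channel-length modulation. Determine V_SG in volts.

With gate tied to drain, V_SG = V_SD ≥ V_SG − |V_th|, so the device is in saturation.
KCL at the drain: ½ k_p (V_SG − |V_th|)² = (V_DD − V_SG)/R.
Let x = V_SG − 1.09. Then 67.7 x² + x − 8.04 = 0, giving x = 0.337 V (positive root), so V_SG = 1.43 V.
I_D = (V_DD − V_SG)/R = (9.13 − 1.43) / 44.4 = 0.173 mA.

V_SG = 1.43 V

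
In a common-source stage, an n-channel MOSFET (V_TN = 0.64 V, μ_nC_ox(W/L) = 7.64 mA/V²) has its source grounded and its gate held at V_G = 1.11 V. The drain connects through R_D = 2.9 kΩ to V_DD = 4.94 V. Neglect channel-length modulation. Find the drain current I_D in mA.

V_GS = V_G = 1.11 V, so V_ov = 1.11 − 0.64 = 0.47 V.
Assume saturation: I_D = ½ k_n V_ov² = 0.5 × 7.64 × 0.47² = 0.844 mA, giving V_DS = V_DD − I_D R_D = 4.94 − 0.844 × 2.9 = 2.49 V.
V_DS = 2.49 V ≥ V_ov = 0.47 V, confirming saturation.

I_D = 0.844 mA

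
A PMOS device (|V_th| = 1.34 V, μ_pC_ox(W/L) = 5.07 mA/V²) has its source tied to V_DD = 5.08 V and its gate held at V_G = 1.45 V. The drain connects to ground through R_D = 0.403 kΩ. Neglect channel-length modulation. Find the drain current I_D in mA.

V_SG = V_DD − V_G = 5.08 − 1.45 = 3.63 V, so V_ov = 3.63 − 1.34 = 2.29 V.
Assume saturation: I_D = ½ k_p V_ov² = 0.5 × 5.07 × 2.29² = 13.3 mA, giving V_SD = V_DD − I_D R_D = 5.08 − 13.3 × 0.403 = -0.277 V.
But -0.277 V < V_ov = 2.29 V, so the device is actually in triode.
In triode I_D = k_p[V_ov V_SD − ½ V_SD²] and I_D = (V_DD − V_SD)/R_D. Equating: 1.02 V_SD² − 5.679 V_SD + 5.08 = 0, giving V_SD = 1.12 V (the root below V_ov).
I_D = (5.08 − 1.12) / 0.403 = 9.83 mA.

I_D = 9.83 mA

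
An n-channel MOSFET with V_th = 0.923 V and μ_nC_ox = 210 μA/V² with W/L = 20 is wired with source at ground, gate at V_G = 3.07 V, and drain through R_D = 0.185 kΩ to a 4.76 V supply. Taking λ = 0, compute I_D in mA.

V_GS = V_G = 3.07 V, so V_ov = 3.07 − 0.923 = 2.15 V.
k_n = μ_nC_ox · (W/L) = 4.2 mA/V².
Assume saturation: I_D = ½ k_n V_ov² = 0.5 × 4.2 × 2.15² = 9.68 mA, giving V_DS = V_DD − I_D R_D = 4.76 − 9.68 × 0.185 = 2.97 V.
V_DS = 2.97 V ≥ V_ov = 2.15 V, confirming saturation.

I_D = 9.68 mA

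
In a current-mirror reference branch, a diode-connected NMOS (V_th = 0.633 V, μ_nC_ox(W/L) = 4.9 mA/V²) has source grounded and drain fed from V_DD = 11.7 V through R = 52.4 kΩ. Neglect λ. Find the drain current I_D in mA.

I_D = 0.206 mA

With gate tied to drain, V_GS = V_DS ≥ V_GS − V_th, so the device is in saturation.
KCL at the drain: ½ k_n (V_GS − V_th)² = (V_DD − V_GS)/R.
Let x = V_GS − 0.633. Then 128 x² + x − 11.07 = 0, giving x = 0.29 V (positive root), so V_GS = 0.923 V.
I_D = (V_DD − V_GS)/R = (11.7 − 0.923) / 52.4 = 0.206 mA.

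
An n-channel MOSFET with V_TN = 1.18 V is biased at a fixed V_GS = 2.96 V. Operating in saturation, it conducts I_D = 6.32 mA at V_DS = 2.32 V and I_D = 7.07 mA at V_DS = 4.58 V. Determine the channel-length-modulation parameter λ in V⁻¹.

λ = 0.0598 V⁻¹

With V_GS fixed, I_D ∝ (1 + λ V_DS) in saturation, so I_D2/I_D1 = (1 + λ V_DS2)/(1 + λ V_DS1).
7.07/6.32 = 1.119 = (1 + 4.58 λ)/(1 + 2.32 λ).
Solving: λ (I_D1 V_DS2 − I_D2 V_DS1) = I_D2 − I_D1, so λ = (7.07 − 6.32) / (6.32 × 4.58 − 7.07 × 2.32) = 0.75 / 12.5 = 0.0598 V⁻¹.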